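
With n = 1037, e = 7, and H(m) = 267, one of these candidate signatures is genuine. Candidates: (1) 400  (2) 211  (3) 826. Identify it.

Candidate 1: Squares mod 1037: 400^1≡400, 400^2≡302, 400^4≡985; 7 = 4 + 2 + 1, so 400^7 ≡ 985·302·400 ≡ 546 (mod 1037)
Candidate 2: Squares mod 1037: 211^1≡211, 211^2≡967, 211^4≡752; 7 = 4 + 2 + 1, so 211^7 ≡ 752·967·211 ≡ 267 (mod 1037)
  → matches H(m) = 267
Candidate 3: Squares mod 1037: 826^1≡826, 826^2≡967, 826^4≡752; 7 = 4 + 2 + 1, so 826^7 ≡ 752·967·826 ≡ 770 (mod 1037)

2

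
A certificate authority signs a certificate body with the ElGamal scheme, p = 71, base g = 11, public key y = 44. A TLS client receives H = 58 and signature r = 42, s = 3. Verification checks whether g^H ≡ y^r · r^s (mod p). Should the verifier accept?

reject

Left side g^H mod p:
11^58 mod 71 = 43
Right side y^r · r^s mod p:
44^42 mod 71 = 25
42^3 mod 71 = 35
25·35 = 875 ≡ 23 (mod 71)
43 ≠ 23, so verification fails.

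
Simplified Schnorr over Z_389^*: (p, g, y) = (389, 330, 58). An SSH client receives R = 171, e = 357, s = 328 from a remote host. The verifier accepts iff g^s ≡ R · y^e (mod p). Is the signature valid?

invalid

g^s mod p:
330^2 = 108900 ≡ 369
330^4 ≡ 369^2 = 136161 ≡ 11
330^8 ≡ 11^2 = 121
330^16 ≡ 121^2 = 14641 ≡ 248
330^32 ≡ 248^2 = 61504 ≡ 42
330^64 ≡ 42^2 = 1764 ≡ 208
330^128 ≡ 208^2 = 43264 ≡ 85
330^256 ≡ 85^2 = 7225 ≡ 223
328 = 256 + 64 + 8, so 330^328 ≡ 223·208·121 ≡ 361 (mod 389)
R · y^e mod p:
58^2 = 3364 ≡ 252
58^4 ≡ 252^2 = 63504 ≡ 97
58^8 ≡ 97^2 = 9409 ≡ 73
58^16 ≡ 73^2 = 5329 ≡ 272
58^32 ≡ 272^2 = 73984 ≡ 74
58^64 ≡ 74^2 = 5476 ≡ 30
58^128 ≡ 30^2 = 900 ≡ 122
58^256 ≡ 122^2 = 14884 ≡ 102
357 = 256 + 64 + 32 + 4 + 1, so 58^357 ≡ 102·30·74·97·58 ≡ 169 (mod 389)
171·169 = 28899 ≡ 113 (mod 389)
361 ≠ 113; the check fails.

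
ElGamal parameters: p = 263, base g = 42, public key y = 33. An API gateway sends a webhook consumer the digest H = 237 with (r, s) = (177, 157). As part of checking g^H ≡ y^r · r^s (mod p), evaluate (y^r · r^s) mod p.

97

Squares mod 263: 33^1≡33, 33^2≡37, 33^4≡54, 33^8≡23, 33^16≡3, 33^32≡9, 33^64≡81, 33^128≡249
177 = 128 + 32 + 16 + 1, so 33^177 ≡ 249·9·3·33 ≡ 150 (mod 263)
Squares mod 263: 177^1≡177, 177^2≡32, 177^4≡235, 177^8≡258, 177^16≡25, 177^32≡99, 177^64≡70, 177^128≡166
157 = 128 + 16 + 8 + 4 + 1, so 177^157 ≡ 166·25·258·235·177 ≡ 55 (mod 263)
y^r · r^s ≡ 150·55 = 8250 ≡ 97 (mod 263)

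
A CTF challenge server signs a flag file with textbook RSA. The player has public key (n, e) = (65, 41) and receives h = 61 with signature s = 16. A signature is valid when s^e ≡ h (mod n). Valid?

s^41 mod 65 = 61
s^41 mod 65 = 61 matches h.

yes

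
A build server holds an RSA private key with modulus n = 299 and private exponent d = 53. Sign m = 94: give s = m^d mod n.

m^53 mod 299 = 282

282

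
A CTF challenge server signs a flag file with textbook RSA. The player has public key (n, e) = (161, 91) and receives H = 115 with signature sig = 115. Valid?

yes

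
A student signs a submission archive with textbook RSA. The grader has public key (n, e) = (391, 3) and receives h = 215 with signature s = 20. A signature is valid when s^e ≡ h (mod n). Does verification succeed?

fails

s^2 ≡ 20^2 = 400 ≡ 9
3 = 2 + 1, so s^3 ≡ 9·20 ≡ 180 (mod 391)
The recovered value 180 does not match the digest 215.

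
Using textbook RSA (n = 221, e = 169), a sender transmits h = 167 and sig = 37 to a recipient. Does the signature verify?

verifies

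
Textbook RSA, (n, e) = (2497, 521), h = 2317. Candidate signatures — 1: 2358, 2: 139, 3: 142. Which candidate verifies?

Candidate 1: Squares mod 2497: 2358^1≡2358, 2358^2≡1842, 2358^4≡2038, 2358^8≡933, 2358^16≡1533, 2358^32≡412, 2358^64≡2445, 2358^128≡207, 2358^256≡400, 2358^512≡192; 521 = 512 + 8 + 1, so 2358^521 ≡ 192·933·2358 ≡ 180 (mod 2497)
Candidate 2: Squares mod 2497: 139^1≡139, 139^2≡1842, 139^4≡2038, 139^8≡933, 139^16≡1533, 139^32≡412, 139^64≡2445, 139^128≡207, 139^256≡400, 139^512≡192; 521 = 512 + 8 + 1, so 139^521 ≡ 192·933·139 ≡ 2317 (mod 2497)
  → matches h = 2317
Candidate 3: Squares mod 2497: 142^1≡142, 142^2≡188, 142^4≡386, 142^8≡1673, 142^16≡2289, 142^32≡815, 142^64≡23, 142^128≡529, 142^256≡177, 142^512≡1365; 521 = 512 + 8 + 1, so 142^521 ≡ 1365·1673·142 ≡ 2188 (mod 2497)

2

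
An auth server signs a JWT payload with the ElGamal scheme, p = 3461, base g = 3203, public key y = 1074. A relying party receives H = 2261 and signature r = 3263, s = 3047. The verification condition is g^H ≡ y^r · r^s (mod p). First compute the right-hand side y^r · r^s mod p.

Squares mod 3461: 1074^1≡1074, 1074^2≡963, 1074^4≡3282, 1074^8≡892, 1074^16≡3095, 1074^32≡2438, 1074^64≡1307, 1074^128≡1976, 1074^256≡568, 1074^512≡751, 1074^1024≡3319, 1074^2048≡2859
3263 = 2048 + 1024 + 128 + 32 + 16 + 8 + 4 + 2 + 1, so 1074^3263 ≡ 2859·3319·1976·2438·3095·892·3282·963·1074 ≡ 3028 (mod 3461)
Squares mod 3461: 3263^1≡3263, 3263^2≡1133, 3263^4≡3119, 3263^8≡2751, 3263^16≡2255, 3263^32≡816, 3263^64≡1344, 3263^128≡3155, 3263^256≡189, 3263^512≡1111, 3263^1024≡2205, 3263^2048≡2781
3047 = 2048 + 512 + 256 + 128 + 64 + 32 + 4 + 2 + 1, so 3263^3047 ≡ 2781·1111·189·3155·1344·816·3119·1133·3263 ≡ 2483 (mod 3461)
y^r · r^s ≡ 3028·2483 = 7518524 ≡ 1232 (mod 3461)

1232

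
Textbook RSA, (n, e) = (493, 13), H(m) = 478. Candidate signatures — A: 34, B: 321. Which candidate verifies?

B

Candidate A: 34^2 = 1156 ≡ 170; 34^4 ≡ 170^2 = 28900 ≡ 306; 34^8 ≡ 306^2 = 93636 ≡ 459; 13 = 8 + 4 + 1, so 34^13 ≡ 459·306·34 ≡ 238 (mod 493)
Candidate B: 321^2 = 103041 ≡ 4; 321^4 ≡ 4^2 = 16; 321^8 ≡ 16^2 = 256; 13 = 8 + 4 + 1, so 321^13 ≡ 256·16·321 ≡ 478 (mod 493)
  → matches H(m) = 478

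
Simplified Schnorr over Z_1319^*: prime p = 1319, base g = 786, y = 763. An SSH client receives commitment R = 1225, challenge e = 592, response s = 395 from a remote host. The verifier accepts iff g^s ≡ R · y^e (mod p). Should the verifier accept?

g^s mod p:
786^2 = 617796 ≡ 504
786^4 ≡ 504^2 = 254016 ≡ 768
786^8 ≡ 768^2 = 589824 ≡ 231
786^16 ≡ 231^2 = 53361 ≡ 601
786^32 ≡ 601^2 = 361201 ≡ 1114
786^64 ≡ 1114^2 = 1240996 ≡ 1136
786^128 ≡ 1136^2 = 1290496 ≡ 514
786^256 ≡ 514^2 = 264196 ≡ 396
395 = 256 + 128 + 8 + 2 + 1, so 786^395 ≡ 396·514·231·504·786 ≡ 295 (mod 1319)
R · y^e mod p:
763^2 = 582169 ≡ 490
763^4 ≡ 490^2 = 240100 ≡ 42
763^8 ≡ 42^2 = 1764 ≡ 445
763^16 ≡ 445^2 = 198025 ≡ 175
763^32 ≡ 175^2 = 30625 ≡ 288
763^64 ≡ 288^2 = 82944 ≡ 1166
763^128 ≡ 1166^2 = 1359556 ≡ 986
763^256 ≡ 986^2 = 972196 ≡ 93
763^512 ≡ 93^2 = 8649 ≡ 735
592 = 512 + 64 + 16, so 763^592 ≡ 735·1166·175 ≡ 1174 (mod 1319)
1225·1174 = 1438150 ≡ 440 (mod 1319)
295 ≠ 440; the check fails.

reject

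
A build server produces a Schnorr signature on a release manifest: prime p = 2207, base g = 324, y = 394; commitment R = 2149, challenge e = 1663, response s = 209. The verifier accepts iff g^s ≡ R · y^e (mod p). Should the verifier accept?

g^s mod p:
324^2 = 104976 ≡ 1247
324^4 ≡ 1247^2 = 1555009 ≡ 1281
324^8 ≡ 1281^2 = 1640961 ≡ 1160
324^16 ≡ 1160^2 = 1345600 ≡ 1537
324^32 ≡ 1537^2 = 2362369 ≡ 879
324^64 ≡ 879^2 = 772641 ≡ 191
324^128 ≡ 191^2 = 36481 ≡ 1169
209 = 128 + 64 + 16 + 1, so 324^209 ≡ 1169·191·1537·324 ≡ 370 (mod 2207)
R · y^e mod p:
394^2 = 155236 ≡ 746
394^4 ≡ 746^2 = 556516 ≡ 352
394^8 ≡ 352^2 = 123904 ≡ 312
394^16 ≡ 312^2 = 97344 ≡ 236
394^32 ≡ 236^2 = 55696 ≡ 521
394^64 ≡ 521^2 = 271441 ≡ 2187
394^128 ≡ 2187^2 = 4782969 ≡ 400
394^256 ≡ 400^2 = 160000 ≡ 1096
394^512 ≡ 1096^2 = 1201216 ≡ 608
394^1024 ≡ 608^2 = 369664 ≡ 1095
1663 = 1024 + 512 + 64 + 32 + 16 + 8 + 4 + 2 + 1, so 394^1663 ≡ 1095·608·2187·521·236·312·352·746·394 ≡ 1744 (mod 2207)
2149·1744 = 3747856 ≡ 370 (mod 2207)
370 ≡ 370 (mod 2207); signature holds.

accept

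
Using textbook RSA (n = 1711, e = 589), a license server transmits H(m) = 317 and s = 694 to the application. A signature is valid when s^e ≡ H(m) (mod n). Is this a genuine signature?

genuine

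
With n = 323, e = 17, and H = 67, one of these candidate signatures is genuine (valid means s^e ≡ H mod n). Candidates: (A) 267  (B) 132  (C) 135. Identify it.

C

Candidate A: Squares mod 323: 267^1≡267, 267^2≡229, 267^4≡115, 267^8≡305, 267^16≡1; 17 = 16 + 1, so 267^17 ≡ 1·267 ≡ 267 (mod 323)
Candidate B: Squares mod 323: 132^1≡132, 132^2≡305, 132^4≡1, 132^8≡1, 132^16≡1; 17 = 16 + 1, so 132^17 ≡ 1·132 ≡ 132 (mod 323)
Candidate C: Squares mod 323: 135^1≡135, 135^2≡137, 135^4≡35, 135^8≡256, 135^16≡290; 17 = 16 + 1, so 135^17 ≡ 290·135 ≡ 67 (mod 323)
  → matches H = 67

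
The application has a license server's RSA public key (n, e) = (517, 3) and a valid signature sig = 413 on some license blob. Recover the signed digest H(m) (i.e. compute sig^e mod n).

sig^3 mod 517 = 128

128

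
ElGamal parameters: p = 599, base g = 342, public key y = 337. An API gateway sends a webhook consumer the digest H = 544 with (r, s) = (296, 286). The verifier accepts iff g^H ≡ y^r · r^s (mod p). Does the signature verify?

Left side g^H mod p:
342^2 = 116964 ≡ 159
342^4 ≡ 159^2 = 25281 ≡ 123
342^8 ≡ 123^2 = 15129 ≡ 154
342^16 ≡ 154^2 = 23716 ≡ 355
342^32 ≡ 355^2 = 126025 ≡ 235
342^64 ≡ 235^2 = 55225 ≡ 117
342^128 ≡ 117^2 = 13689 ≡ 511
342^256 ≡ 511^2 = 261121 ≡ 556
342^512 ≡ 556^2 = 309136 ≡ 52
544 = 512 + 32, so 342^544 ≡ 52·235 ≡ 240 (mod 599)
Right side y^r · r^s mod p:
337^2 = 113569 ≡ 358
337^4 ≡ 358^2 = 128164 ≡ 577
337^8 ≡ 577^2 = 332929 ≡ 484
337^16 ≡ 484^2 = 234256 ≡ 47
337^32 ≡ 47^2 = 2209 ≡ 412
337^64 ≡ 412^2 = 169744 ≡ 227
337^128 ≡ 227^2 = 51529 ≡ 15
337^256 ≡ 15^2 = 225
296 = 256 + 32 + 8, so 337^296 ≡ 225·412·484 ≡ 502 (mod 599)
296^2 = 87616 ≡ 162
296^4 ≡ 162^2 = 26244 ≡ 487
296^8 ≡ 487^2 = 237169 ≡ 564
296^16 ≡ 564^2 = 318096 ≡ 27
296^32 ≡ 27^2 = 729 ≡ 130
296^64 ≡ 130^2 = 16900 ≡ 128
296^128 ≡ 128^2 = 16384 ≡ 211
296^256 ≡ 211^2 = 44521 ≡ 195
286 = 256 + 16 + 8 + 4 + 2, so 296^286 ≡ 195·27·564·487·162 ≡ 578 (mod 599)
502·578 = 290156 ≡ 240 (mod 599)
240 ≡ 240 (mod 599), so the signature is genuine.

verifies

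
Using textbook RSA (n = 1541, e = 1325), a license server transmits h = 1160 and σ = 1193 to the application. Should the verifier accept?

σ^2 ≡ 1193^2 = 1423249 ≡ 906
σ^4 ≡ 906^2 = 820836 ≡ 1024
σ^8 ≡ 1024^2 = 1048576 ≡ 696
σ^16 ≡ 696^2 = 484416 ≡ 542
σ^32 ≡ 542^2 = 293764 ≡ 974
σ^64 ≡ 974^2 = 948676 ≡ 961
σ^128 ≡ 961^2 = 923521 ≡ 462
σ^256 ≡ 462^2 = 213444 ≡ 786
σ^512 ≡ 786^2 = 617796 ≡ 1396
σ^1024 ≡ 1396^2 = 1948816 ≡ 992
1325 = 1024 + 256 + 32 + 8 + 4 + 1, so σ^1325 ≡ 992·786·974·696·1024·1193 ≡ 1160 (mod 1541)
1160 = h, so the signature checks out.

accept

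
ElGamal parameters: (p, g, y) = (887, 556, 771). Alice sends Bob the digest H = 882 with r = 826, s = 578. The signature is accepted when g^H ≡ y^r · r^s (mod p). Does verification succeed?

passes

Left side g^H mod p:
556^2 = 309136 ≡ 460
556^4 ≡ 460^2 = 211600 ≡ 494
556^8 ≡ 494^2 = 244036 ≡ 111
556^16 ≡ 111^2 = 12321 ≡ 790
556^32 ≡ 790^2 = 624100 ≡ 539
556^64 ≡ 539^2 = 290521 ≡ 472
556^128 ≡ 472^2 = 222784 ≡ 147
556^256 ≡ 147^2 = 21609 ≡ 321
556^512 ≡ 321^2 = 103041 ≡ 149
882 = 512 + 256 + 64 + 32 + 16 + 2, so 556^882 ≡ 149·321·472·539·790·460 ≡ 404 (mod 887)
Right side y^r · r^s mod p:
771^2 = 594441 ≡ 151
771^4 ≡ 151^2 = 22801 ≡ 626
771^8 ≡ 626^2 = 391876 ≡ 709
771^16 ≡ 709^2 = 502681 ≡ 639
771^32 ≡ 639^2 = 408321 ≡ 301
771^64 ≡ 301^2 = 90601 ≡ 127
771^128 ≡ 127^2 = 16129 ≡ 163
771^256 ≡ 163^2 = 26569 ≡ 846
771^512 ≡ 846^2 = 715716 ≡ 794
826 = 512 + 256 + 32 + 16 + 8 + 2, so 771^826 ≡ 794·846·301·639·709·151 ≡ 417 (mod 887)
826^2 = 682276 ≡ 173
826^4 ≡ 173^2 = 29929 ≡ 658
826^8 ≡ 658^2 = 432964 ≡ 108
826^16 ≡ 108^2 = 11664 ≡ 133
826^32 ≡ 133^2 = 17689 ≡ 836
826^64 ≡ 836^2 = 698896 ≡ 827
826^128 ≡ 827^2 = 683929 ≡ 52
826^256 ≡ 52^2 = 2704 ≡ 43
826^512 ≡ 43^2 = 1849 ≡ 75
578 = 512 + 64 + 2, so 826^578 ≡ 75·827·173 ≡ 286 (mod 887)
417·286 = 119262 ≡ 404 (mod 887)
404 ≡ 404 (mod 887), so the signature is genuine.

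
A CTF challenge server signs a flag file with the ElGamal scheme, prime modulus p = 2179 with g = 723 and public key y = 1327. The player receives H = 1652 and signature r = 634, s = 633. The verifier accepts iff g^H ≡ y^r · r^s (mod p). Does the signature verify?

does not verify

Left side g^H mod p:
Squares mod 2179: 723^1≡723, 723^2≡1948, 723^4≡1065, 723^8≡1145, 723^16≡1446, 723^32≡1255, 723^64≡1787, 723^128≡1134, 723^256≡346, 723^512≡2050, 723^1024≡1388
1652 = 1024 + 512 + 64 + 32 + 16 + 4, so 723^1652 ≡ 1388·2050·1787·1255·1446·1065 ≡ 884 (mod 2179)
Right side y^r · r^s mod p:
Squares mod 2179: 1327^1≡1327, 1327^2≡297, 1327^4≡1049, 1327^8≡6, 1327^16≡36, 1327^32≡1296, 1327^64≡1786, 1327^128≡1919, 1327^256≡51, 1327^512≡422
634 = 512 + 64 + 32 + 16 + 8 + 2, so 1327^634 ≡ 422·1786·1296·36·6·297 ≡ 1107 (mod 2179)
Squares mod 2179: 634^1≡634, 634^2≡1020, 634^4≡1017, 634^8≡1443, 634^16≡1304, 634^32≡796, 634^64≡1706, 634^128≡1471, 634^256≡94, 634^512≡120
633 = 512 + 64 + 32 + 16 + 8 + 1, so 634^633 ≡ 120·1706·796·1304·1443·634 ≡ 426 (mod 2179)
1107·426 = 471582 ≡ 918 (mod 2179)
884 ≠ 918, so verification fails.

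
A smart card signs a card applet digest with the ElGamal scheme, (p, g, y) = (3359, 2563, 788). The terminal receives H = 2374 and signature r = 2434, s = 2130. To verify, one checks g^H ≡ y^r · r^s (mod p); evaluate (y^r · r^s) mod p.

2307

788^2 = 620944 ≡ 2888
788^4 ≡ 2888^2 = 8340544 ≡ 147
788^8 ≡ 147^2 = 21609 ≡ 1455
788^16 ≡ 1455^2 = 2117025 ≡ 855
788^32 ≡ 855^2 = 731025 ≡ 2122
788^64 ≡ 2122^2 = 4502884 ≡ 1824
788^128 ≡ 1824^2 = 3326976 ≡ 1566
788^256 ≡ 1566^2 = 2452356 ≡ 286
788^512 ≡ 286^2 = 81796 ≡ 1180
788^1024 ≡ 1180^2 = 1392400 ≡ 1774
788^2048 ≡ 1774^2 = 3147076 ≡ 3052
2434 = 2048 + 256 + 128 + 2, so 788^2434 ≡ 3052·286·1566·2888 ≡ 2613 (mod 3359)
2434^2 = 5924356 ≡ 2439
2434^4 ≡ 2439^2 = 5948721 ≡ 3291
2434^8 ≡ 3291^2 = 10830681 ≡ 1265
2434^16 ≡ 1265^2 = 1600225 ≡ 1341
2434^32 ≡ 1341^2 = 1798281 ≡ 1216
2434^64 ≡ 1216^2 = 1478656 ≡ 696
2434^128 ≡ 696^2 = 484416 ≡ 720
2434^256 ≡ 720^2 = 518400 ≡ 1114
2434^512 ≡ 1114^2 = 1240996 ≡ 1525
2434^1024 ≡ 1525^2 = 2325625 ≡ 1197
2434^2048 ≡ 1197^2 = 1432809 ≡ 1875
2130 = 2048 + 64 + 16 + 2, so 2434^2130 ≡ 1875·696·1341·2439 ≡ 992 (mod 3359)
y^r · r^s ≡ 2613·992 = 2592096 ≡ 2307 (mod 3359)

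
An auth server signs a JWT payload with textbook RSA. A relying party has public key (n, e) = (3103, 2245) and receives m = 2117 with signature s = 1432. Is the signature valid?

invalid

Squares mod 3103: s^1≡1432, s^2≡2644, s^4≡2780, s^8≡1930, s^16≡1300, s^32≡1968, s^64≡480, s^128≡778, s^256≡199, s^512≡2365, s^1024≡1619, s^2048≡2229
2245 = 2048 + 128 + 64 + 4 + 1, so s^2245 ≡ 2229·778·480·2780·1432 ≡ 101 (mod 3103)
s^2245 mod 3103 = 101, but m = 2117.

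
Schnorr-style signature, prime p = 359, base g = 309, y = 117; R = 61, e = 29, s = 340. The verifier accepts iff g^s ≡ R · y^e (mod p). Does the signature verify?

verifies

g^s mod p:
309^2 = 95481 ≡ 346
309^4 ≡ 346^2 = 119716 ≡ 169
309^8 ≡ 169^2 = 28561 ≡ 200
309^16 ≡ 200^2 = 40000 ≡ 151
309^32 ≡ 151^2 = 22801 ≡ 184
309^64 ≡ 184^2 = 33856 ≡ 110
309^128 ≡ 110^2 = 12100 ≡ 253
309^256 ≡ 253^2 = 64009 ≡ 107
340 = 256 + 64 + 16 + 4, so 309^340 ≡ 107·110·151·169 ≡ 203 (mod 359)
R · y^e mod p:
117^2 = 13689 ≡ 47
117^4 ≡ 47^2 = 2209 ≡ 55
117^8 ≡ 55^2 = 3025 ≡ 153
117^16 ≡ 153^2 = 23409 ≡ 74
29 = 16 + 8 + 4 + 1, so 117^29 ≡ 74·153·55·117 ≡ 174 (mod 359)
61·174 = 10614 ≡ 203 (mod 359)
203 ≡ 203 (mod 359); signature holds.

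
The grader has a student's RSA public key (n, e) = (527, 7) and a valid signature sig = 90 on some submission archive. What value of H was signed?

Squares mod 527: sig^1≡90, sig^2≡195, sig^4≡81
7 = 4 + 2 + 1, so sig^7 ≡ 81·195·90 ≡ 231 (mod 527)

231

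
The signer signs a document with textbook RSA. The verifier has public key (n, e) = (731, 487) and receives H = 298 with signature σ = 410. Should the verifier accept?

accept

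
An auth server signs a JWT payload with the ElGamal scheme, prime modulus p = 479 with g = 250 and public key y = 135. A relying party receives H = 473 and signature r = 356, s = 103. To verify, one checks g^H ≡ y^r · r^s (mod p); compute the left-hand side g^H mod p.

250^2 = 62500 ≡ 230
250^4 ≡ 230^2 = 52900 ≡ 210
250^8 ≡ 210^2 = 44100 ≡ 32
250^16 ≡ 32^2 = 1024 ≡ 66
250^32 ≡ 66^2 = 4356 ≡ 45
250^64 ≡ 45^2 = 2025 ≡ 109
250^128 ≡ 109^2 = 11881 ≡ 385
250^256 ≡ 385^2 = 148225 ≡ 214
473 = 256 + 128 + 64 + 16 + 8 + 1, so 250^473 ≡ 214·385·109·66·32·250 ≡ 300 (mod 479)

300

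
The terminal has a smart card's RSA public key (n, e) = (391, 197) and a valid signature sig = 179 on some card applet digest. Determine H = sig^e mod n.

331

sig^2 ≡ 179^2 = 32041 ≡ 370
sig^4 ≡ 370^2 = 136900 ≡ 50
sig^8 ≡ 50^2 = 2500 ≡ 154
sig^16 ≡ 154^2 = 23716 ≡ 256
sig^32 ≡ 256^2 = 65536 ≡ 239
sig^64 ≡ 239^2 = 57121 ≡ 35
sig^128 ≡ 35^2 = 1225 ≡ 52
197 = 128 + 64 + 4 + 1, so sig^197 ≡ 52·35·50·179 ≡ 331 (mod 391)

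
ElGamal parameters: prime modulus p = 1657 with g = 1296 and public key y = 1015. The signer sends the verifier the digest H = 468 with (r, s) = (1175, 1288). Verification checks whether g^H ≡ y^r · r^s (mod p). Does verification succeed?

Left side g^H mod p:
1296^2 = 1679616 ≡ 1075
1296^4 ≡ 1075^2 = 1155625 ≡ 696
1296^8 ≡ 696^2 = 484416 ≡ 572
1296^16 ≡ 572^2 = 327184 ≡ 755
1296^32 ≡ 755^2 = 570025 ≡ 17
1296^64 ≡ 17^2 = 289
1296^128 ≡ 289^2 = 83521 ≡ 671
1296^256 ≡ 671^2 = 450241 ≡ 1194
468 = 256 + 128 + 64 + 16 + 4, so 1296^468 ≡ 1194·671·289·755·696 ≡ 186 (mod 1657)
Right side y^r · r^s mod p:
1015^2 = 1030225 ≡ 1228
1015^4 ≡ 1228^2 = 1507984 ≡ 114
1015^8 ≡ 114^2 = 12996 ≡ 1397
1015^16 ≡ 1397^2 = 1951609 ≡ 1320
1015^32 ≡ 1320^2 = 1742400 ≡ 893
1015^64 ≡ 893^2 = 797449 ≡ 432
1015^128 ≡ 432^2 = 186624 ≡ 1040
1015^256 ≡ 1040^2 = 1081600 ≡ 1236
1015^512 ≡ 1236^2 = 1527696 ≡ 1599
1015^1024 ≡ 1599^2 = 2556801 ≡ 50
1175 = 1024 + 128 + 16 + 4 + 2 + 1, so 1015^1175 ≡ 50·1040·1320·114·1228·1015 ≡ 1228 (mod 1657)
1175^2 = 1380625 ≡ 344
1175^4 ≡ 344^2 = 118336 ≡ 689
1175^8 ≡ 689^2 = 474721 ≡ 819
1175^16 ≡ 819^2 = 670761 ≡ 1333
1175^32 ≡ 1333^2 = 1776889 ≡ 585
1175^64 ≡ 585^2 = 342225 ≡ 883
1175^128 ≡ 883^2 = 779689 ≡ 899
1175^256 ≡ 899^2 = 808201 ≡ 1242
1175^512 ≡ 1242^2 = 1542564 ≡ 1554
1175^1024 ≡ 1554^2 = 2414916 ≡ 667
1288 = 1024 + 256 + 8, so 1175^1288 ≡ 667·1242·819 ≡ 817 (mod 1657)
1228·817 = 1003276 ≡ 791 (mod 1657)
186 ≠ 791, so verification fails.

fails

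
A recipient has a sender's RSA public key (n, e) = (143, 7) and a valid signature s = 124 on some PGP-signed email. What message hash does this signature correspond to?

97

s^2 ≡ 124^2 = 15376 ≡ 75
s^4 ≡ 75^2 = 5625 ≡ 48
7 = 4 + 2 + 1, so s^7 ≡ 48·75·124 ≡ 97 (mod 143)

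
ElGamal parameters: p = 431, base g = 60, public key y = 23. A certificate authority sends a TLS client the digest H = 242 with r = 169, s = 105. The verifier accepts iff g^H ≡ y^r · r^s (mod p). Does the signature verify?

verifies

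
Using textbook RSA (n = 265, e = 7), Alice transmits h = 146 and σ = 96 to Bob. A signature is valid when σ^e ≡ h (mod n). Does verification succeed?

passes

σ^2 ≡ 96^2 = 9216 ≡ 206
σ^4 ≡ 206^2 = 42436 ≡ 36
7 = 4 + 2 + 1, so σ^7 ≡ 36·206·96 ≡ 146 (mod 265)
146 = h, so the signature checks out.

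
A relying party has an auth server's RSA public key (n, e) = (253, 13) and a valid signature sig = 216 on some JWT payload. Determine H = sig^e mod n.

35

Squares mod 253: sig^1≡216, sig^2≡104, sig^4≡190, sig^8≡174
13 = 8 + 4 + 1, so sig^13 ≡ 174·190·216 ≡ 35 (mod 253)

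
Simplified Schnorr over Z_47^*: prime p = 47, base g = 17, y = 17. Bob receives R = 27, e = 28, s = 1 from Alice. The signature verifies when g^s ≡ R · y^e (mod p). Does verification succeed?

g^s mod p:
17^1 mod 47 = 17
R · y^e mod p:
17^28 mod 47 = 34
27·34 = 918 ≡ 25 (mod 47)
17 ≠ 25; the check fails.

fails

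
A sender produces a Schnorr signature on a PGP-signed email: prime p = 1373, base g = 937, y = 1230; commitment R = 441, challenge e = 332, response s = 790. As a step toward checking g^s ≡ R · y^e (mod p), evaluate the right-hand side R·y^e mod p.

257

Squares mod 1373: 1230^1≡1230, 1230^2≡1227, 1230^4≡721, 1230^8≡847, 1230^16≡703, 1230^32≡1302, 1230^64≡922, 1230^128≡197, 1230^256≡365
332 = 256 + 64 + 8 + 4, so 1230^332 ≡ 365·922·847·721 ≡ 726 (mod 1373)
R · y^e ≡ 441·726 = 320166 ≡ 257 (mod 1373)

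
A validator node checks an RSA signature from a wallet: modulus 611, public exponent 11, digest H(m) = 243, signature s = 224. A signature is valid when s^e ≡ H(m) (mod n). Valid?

s^2 ≡ 224^2 = 50176 ≡ 74
s^4 ≡ 74^2 = 5476 ≡ 588
s^8 ≡ 588^2 = 345744 ≡ 529
11 = 8 + 2 + 1, so s^11 ≡ 529·74·224 ≡ 243 (mod 611)
243 = H(m), so the signature checks out.

yes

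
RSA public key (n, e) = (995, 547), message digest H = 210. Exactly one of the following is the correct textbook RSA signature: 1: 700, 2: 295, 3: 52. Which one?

2

Candidate 1: Squares mod 995: 700^1≡700, 700^2≡460, 700^4≡660, 700^8≡785, 700^16≡320, 700^32≡910, 700^64≡260, 700^128≡935, 700^256≡615, 700^512≡125; 547 = 512 + 32 + 2 + 1, so 700^547 ≡ 125·910·460·700 ≡ 785 (mod 995)
Candidate 2: Squares mod 995: 295^1≡295, 295^2≡460, 295^4≡660, 295^8≡785, 295^16≡320, 295^32≡910, 295^64≡260, 295^128≡935, 295^256≡615, 295^512≡125; 547 = 512 + 32 + 2 + 1, so 295^547 ≡ 125·910·460·295 ≡ 210 (mod 995)
  → matches H = 210
Candidate 3: Squares mod 995: 52^1≡52, 52^2≡714, 52^4≡356, 52^8≡371, 52^16≡331, 52^32≡111, 52^64≡381, 52^128≡886, 52^256≡936, 52^512≡496; 547 = 512 + 32 + 2 + 1, so 52^547 ≡ 496·111·714·52 ≡ 123 (mod 995)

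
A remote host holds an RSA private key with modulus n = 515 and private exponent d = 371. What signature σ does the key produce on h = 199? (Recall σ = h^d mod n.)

344

h^2 ≡ 199^2 = 39601 ≡ 461
h^4 ≡ 461^2 = 212521 ≡ 341
h^8 ≡ 341^2 = 116281 ≡ 406
h^16 ≡ 406^2 = 164836 ≡ 36
h^32 ≡ 36^2 = 1296 ≡ 266
h^64 ≡ 266^2 = 70756 ≡ 201
h^128 ≡ 201^2 = 40401 ≡ 231
h^256 ≡ 231^2 = 53361 ≡ 316
371 = 256 + 64 + 32 + 16 + 2 + 1, so h^371 ≡ 316·201·266·36·461·199 ≡ 344 (mod 515)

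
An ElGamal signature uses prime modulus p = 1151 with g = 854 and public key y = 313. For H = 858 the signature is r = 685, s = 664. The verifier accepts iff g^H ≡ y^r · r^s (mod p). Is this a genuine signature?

forged

Left side g^H mod p:
854^2 = 729316 ≡ 733
854^4 ≡ 733^2 = 537289 ≡ 923
854^8 ≡ 923^2 = 851929 ≡ 189
854^16 ≡ 189^2 = 35721 ≡ 40
854^32 ≡ 40^2 = 1600 ≡ 449
854^64 ≡ 449^2 = 201601 ≡ 176
854^128 ≡ 176^2 = 30976 ≡ 1050
854^256 ≡ 1050^2 = 1102500 ≡ 993
854^512 ≡ 993^2 = 986049 ≡ 793
858 = 512 + 256 + 64 + 16 + 8 + 2, so 854^858 ≡ 793·993·176·40·189·733 ≡ 360 (mod 1151)
Right side y^r · r^s mod p:
313^2 = 97969 ≡ 134
313^4 ≡ 134^2 = 17956 ≡ 691
313^8 ≡ 691^2 = 477481 ≡ 967
313^16 ≡ 967^2 = 935089 ≡ 477
313^32 ≡ 477^2 = 227529 ≡ 782
313^64 ≡ 782^2 = 611524 ≡ 343
313^128 ≡ 343^2 = 117649 ≡ 247
313^256 ≡ 247^2 = 61009 ≡ 6
313^512 ≡ 6^2 = 36
685 = 512 + 128 + 32 + 8 + 4 + 1, so 313^685 ≡ 36·247·782·967·691·313 ≡ 285 (mod 1151)
685^2 = 469225 ≡ 768
685^4 ≡ 768^2 = 589824 ≡ 512
685^8 ≡ 512^2 = 262144 ≡ 867
685^16 ≡ 867^2 = 751689 ≡ 86
685^32 ≡ 86^2 = 7396 ≡ 490
685^64 ≡ 490^2 = 240100 ≡ 692
685^128 ≡ 692^2 = 478864 ≡ 48
685^256 ≡ 48^2 = 2304 ≡ 2
685^512 ≡ 2^2 = 4
664 = 512 + 128 + 16 + 8, so 685^664 ≡ 4·48·86·867 ≡ 917 (mod 1151)
285·917 = 261345 ≡ 68 (mod 1151)
360 ≠ 68, so verification fails.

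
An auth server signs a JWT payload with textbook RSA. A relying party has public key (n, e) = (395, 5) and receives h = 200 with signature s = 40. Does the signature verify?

s^2 ≡ 40^2 = 1600 ≡ 20
s^4 ≡ 20^2 = 400 ≡ 5
5 = 4 + 1, so s^5 ≡ 5·40 ≡ 200 (mod 395)
s^5 mod 395 = 200 matches h.

verifies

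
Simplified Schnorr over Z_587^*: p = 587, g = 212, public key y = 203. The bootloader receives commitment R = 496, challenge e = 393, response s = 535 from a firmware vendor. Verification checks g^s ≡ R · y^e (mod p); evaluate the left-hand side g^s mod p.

Squares mod 587: 212^1≡212, 212^2≡332, 212^4≡455, 212^8≡401, 212^16≡550, 212^32≡195, 212^64≡457, 212^128≡464, 212^256≡454, 212^512≡79
535 = 512 + 16 + 4 + 2 + 1, so 212^535 ≡ 79·550·455·332·212 ≡ 67 (mod 587)

67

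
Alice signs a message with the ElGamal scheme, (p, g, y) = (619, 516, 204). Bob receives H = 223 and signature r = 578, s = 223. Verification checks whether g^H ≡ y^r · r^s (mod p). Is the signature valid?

Left side g^H mod p:
516^2 = 266256 ≡ 86
516^4 ≡ 86^2 = 7396 ≡ 587
516^8 ≡ 587^2 = 344569 ≡ 405
516^16 ≡ 405^2 = 164025 ≡ 609
516^32 ≡ 609^2 = 370881 ≡ 100
516^64 ≡ 100^2 = 10000 ≡ 96
516^128 ≡ 96^2 = 9216 ≡ 550
223 = 128 + 64 + 16 + 8 + 4 + 2 + 1, so 516^223 ≡ 550·96·609·405·587·86·516 ≡ 199 (mod 619)
Right side y^r · r^s mod p:
204^2 = 41616 ≡ 143
204^4 ≡ 143^2 = 20449 ≡ 22
204^8 ≡ 22^2 = 484
204^16 ≡ 484^2 = 234256 ≡ 274
204^32 ≡ 274^2 = 75076 ≡ 177
204^64 ≡ 177^2 = 31329 ≡ 379
204^128 ≡ 379^2 = 143641 ≡ 33
204^256 ≡ 33^2 = 1089 ≡ 470
204^512 ≡ 470^2 = 220900 ≡ 536
578 = 512 + 64 + 2, so 204^578 ≡ 536·379·143 ≡ 541 (mod 619)
578^2 = 334084 ≡ 443
578^4 ≡ 443^2 = 196249 ≡ 26
578^8 ≡ 26^2 = 676 ≡ 57
578^16 ≡ 57^2 = 3249 ≡ 154
578^32 ≡ 154^2 = 23716 ≡ 194
578^64 ≡ 194^2 = 37636 ≡ 496
578^128 ≡ 496^2 = 246016 ≡ 273
223 = 128 + 64 + 16 + 8 + 4 + 2 + 1, so 578^223 ≡ 273·496·154·57·26·443·578 ≡ 422 (mod 619)
541·422 = 228302 ≡ 510 (mod 619)
199 ≠ 510, so verification fails.

invalid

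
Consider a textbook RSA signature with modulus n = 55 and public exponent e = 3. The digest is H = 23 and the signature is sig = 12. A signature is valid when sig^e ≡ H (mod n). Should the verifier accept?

accept

Squares mod 55: sig^1≡12, sig^2≡34
3 = 2 + 1, so sig^3 ≡ 34·12 ≡ 23 (mod 55)
23 = H, so the signature checks out.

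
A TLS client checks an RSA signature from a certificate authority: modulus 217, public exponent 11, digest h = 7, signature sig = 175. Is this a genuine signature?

genuine

sig^11 mod 217 = 7
7 = h, so the signature checks out.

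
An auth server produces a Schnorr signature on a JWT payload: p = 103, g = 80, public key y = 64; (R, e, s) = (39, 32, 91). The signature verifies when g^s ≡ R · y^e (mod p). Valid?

g^s mod p:
Squares mod 103: 80^1≡80, 80^2≡14, 80^4≡93, 80^8≡100, 80^16≡9, 80^32≡81, 80^64≡72
91 = 64 + 16 + 8 + 2 + 1, so 80^91 ≡ 72·9·100·14·80 ≡ 37 (mod 103)
R · y^e mod p:
Squares mod 103: 64^1≡64, 64^2≡79, 64^4≡61, 64^8≡13, 64^16≡66, 64^32≡30
64^32 ≡ 30 (mod 103)
39·30 = 1170 ≡ 37 (mod 103)
37 ≡ 37 (mod 103); signature holds.

yes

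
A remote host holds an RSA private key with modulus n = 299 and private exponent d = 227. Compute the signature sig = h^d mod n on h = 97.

Squares mod 299: h^1≡97, h^2≡140, h^4≡165, h^8≡16, h^16≡256, h^32≡55, h^64≡35, h^128≡29
227 = 128 + 64 + 32 + 2 + 1, so h^227 ≡ 29·35·55·140·97 ≡ 63 (mod 299)

63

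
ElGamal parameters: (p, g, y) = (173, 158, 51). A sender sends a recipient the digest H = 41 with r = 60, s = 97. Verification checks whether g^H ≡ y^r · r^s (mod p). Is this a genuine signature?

genuine

Left side g^H mod p:
Squares mod 173: 158^1≡158, 158^2≡52, 158^4≡109, 158^8≡117, 158^16≡22, 158^32≡138
41 = 32 + 8 + 1, so 158^41 ≡ 138·117·158 ≡ 10 (mod 173)
Right side y^r · r^s mod p:
Squares mod 173: 51^1≡51, 51^2≡6, 51^4≡36, 51^8≡85, 51^16≡132, 51^32≡124
60 = 32 + 16 + 8 + 4, so 51^60 ≡ 124·132·85·36 ≡ 158 (mod 173)
Squares mod 173: 60^1≡60, 60^2≡140, 60^4≡51, 60^8≡6, 60^16≡36, 60^32≡85, 60^64≡132
97 = 64 + 32 + 1, so 60^97 ≡ 132·85·60 ≡ 57 (mod 173)
158·57 = 9006 ≡ 10 (mod 173)
10 ≡ 10 (mod 173), so the signature is genuine.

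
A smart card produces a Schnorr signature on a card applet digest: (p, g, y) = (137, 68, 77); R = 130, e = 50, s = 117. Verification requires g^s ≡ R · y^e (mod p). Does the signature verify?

g^s mod p:
68^117 mod 137 = 11
R · y^e mod p:
77^50 mod 137 = 16
130·16 = 2080 ≡ 25 (mod 137)
11 ≠ 25; the check fails.

does not verify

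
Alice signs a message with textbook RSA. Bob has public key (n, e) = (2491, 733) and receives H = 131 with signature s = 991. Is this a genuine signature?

forged

s^2 ≡ 991^2 = 982081 ≡ 627
s^4 ≡ 627^2 = 393129 ≡ 2042
s^8 ≡ 2042^2 = 4169764 ≡ 2321
s^16 ≡ 2321^2 = 5387041 ≡ 1499
s^32 ≡ 1499^2 = 2247001 ≡ 119
s^64 ≡ 119^2 = 14161 ≡ 1706
s^128 ≡ 1706^2 = 2910436 ≡ 948
s^256 ≡ 948^2 = 898704 ≡ 1944
s^512 ≡ 1944^2 = 3779136 ≡ 289
733 = 512 + 128 + 64 + 16 + 8 + 4 + 1, so s^733 ≡ 289·948·1706·1499·2321·2042·991 ≡ 506 (mod 2491)
506 ≠ 131, so verification fails.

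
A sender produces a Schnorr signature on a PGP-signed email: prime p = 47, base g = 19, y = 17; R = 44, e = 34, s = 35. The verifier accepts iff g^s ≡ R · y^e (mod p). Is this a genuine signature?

forged

g^s mod p:
19^2 = 361 ≡ 32
19^4 ≡ 32^2 = 1024 ≡ 37
19^8 ≡ 37^2 = 1369 ≡ 6
19^16 ≡ 6^2 = 36
19^32 ≡ 36^2 = 1296 ≡ 27
35 = 32 + 2 + 1, so 19^35 ≡ 27·32·19 ≡ 13 (mod 47)
R · y^e mod p:
17^2 = 289 ≡ 7
17^4 ≡ 7^2 = 49 ≡ 2
17^8 ≡ 2^2 = 4
17^16 ≡ 4^2 = 16
17^32 ≡ 16^2 = 256 ≡ 21
34 = 32 + 2, so 17^34 ≡ 21·7 ≡ 6 (mod 47)
44·6 = 264 ≡ 29 (mod 47)
13 ≠ 29; the check fails.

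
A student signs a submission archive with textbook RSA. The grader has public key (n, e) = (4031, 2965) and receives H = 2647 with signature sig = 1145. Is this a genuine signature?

Squares mod 4031: sig^1≡1145, sig^2≡950, sig^4≡3587, sig^8≡3648, sig^16≡1573, sig^32≡3326, sig^64≡1212, sig^128≡1660, sig^256≡2427, sig^512≡1038, sig^1024≡1167, sig^2048≡3442
2965 = 2048 + 512 + 256 + 128 + 16 + 4 + 1, so sig^2965 ≡ 3442·1038·2427·1660·1573·3587·1145 ≡ 1384 (mod 4031)
sig^2965 mod 4031 = 1384, but H = 2647.

forged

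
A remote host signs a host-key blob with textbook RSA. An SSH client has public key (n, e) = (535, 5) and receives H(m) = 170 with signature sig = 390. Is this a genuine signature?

Squares mod 535: sig^1≡390, sig^2≡160, sig^4≡455
5 = 4 + 1, so sig^5 ≡ 455·390 ≡ 365 (mod 535)
sig^5 mod 535 = 365, but H(m) = 170.

forged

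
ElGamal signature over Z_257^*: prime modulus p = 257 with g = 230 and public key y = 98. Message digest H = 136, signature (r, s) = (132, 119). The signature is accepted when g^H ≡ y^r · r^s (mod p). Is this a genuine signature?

Left side g^H mod p:
230^2 = 52900 ≡ 215
230^4 ≡ 215^2 = 46225 ≡ 222
230^8 ≡ 222^2 = 49284 ≡ 197
230^16 ≡ 197^2 = 38809 ≡ 2
230^32 ≡ 2^2 = 4
230^64 ≡ 4^2 = 16
230^128 ≡ 16^2 = 256
136 = 128 + 8, so 230^136 ≡ 256·197 ≡ 60 (mod 257)
Right side y^r · r^s mod p:
98^2 = 9604 ≡ 95
98^4 ≡ 95^2 = 9025 ≡ 30
98^8 ≡ 30^2 = 900 ≡ 129
98^16 ≡ 129^2 = 16641 ≡ 193
98^32 ≡ 193^2 = 37249 ≡ 241
98^64 ≡ 241^2 = 58081 ≡ 256
98^128 ≡ 256^2 = 65536 ≡ 1
132 = 128 + 4, so 98^132 ≡ 1·30 ≡ 30 (mod 257)
132^2 = 17424 ≡ 205
132^4 ≡ 205^2 = 42025 ≡ 134
132^8 ≡ 134^2 = 17956 ≡ 223
132^16 ≡ 223^2 = 49729 ≡ 128
132^32 ≡ 128^2 = 16384 ≡ 193
132^64 ≡ 193^2 = 37249 ≡ 241
119 = 64 + 32 + 16 + 4 + 2 + 1, so 132^119 ≡ 241·193·128·134·205·132 ≡ 54 (mod 257)
30·54 = 1620 ≡ 78 (mod 257)
60 ≠ 78, so verification fails.

forged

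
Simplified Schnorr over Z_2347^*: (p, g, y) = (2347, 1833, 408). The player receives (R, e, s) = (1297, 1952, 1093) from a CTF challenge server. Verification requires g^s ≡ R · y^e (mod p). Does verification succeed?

g^s mod p:
1833^2 = 3359889 ≡ 1332
1833^4 ≡ 1332^2 = 1774224 ≡ 2239
1833^8 ≡ 2239^2 = 5013121 ≡ 2276
1833^16 ≡ 2276^2 = 5180176 ≡ 347
1833^32 ≡ 347^2 = 120409 ≡ 712
1833^64 ≡ 712^2 = 506944 ≡ 2339
1833^128 ≡ 2339^2 = 5470921 ≡ 64
1833^256 ≡ 64^2 = 4096 ≡ 1749
1833^512 ≡ 1749^2 = 3059001 ≡ 860
1833^1024 ≡ 860^2 = 739600 ≡ 295
1093 = 1024 + 64 + 4 + 1, so 1833^1093 ≡ 295·2339·2239·1833 ≡ 1220 (mod 2347)
R · y^e mod p:
408^2 = 166464 ≡ 2174
408^4 ≡ 2174^2 = 4726276 ≡ 1765
408^8 ≡ 1765^2 = 3115225 ≡ 756
408^16 ≡ 756^2 = 571536 ≡ 1215
408^32 ≡ 1215^2 = 1476225 ≡ 2309
408^64 ≡ 2309^2 = 5331481 ≡ 1444
408^128 ≡ 1444^2 = 2085136 ≡ 1000
408^256 ≡ 1000^2 = 1000000 ≡ 178
408^512 ≡ 178^2 = 31684 ≡ 1173
408^1024 ≡ 1173^2 = 1375929 ≡ 587
1952 = 1024 + 512 + 256 + 128 + 32, so 408^1952 ≡ 587·1173·178·1000·2309 ≡ 580 (mod 2347)
1297·580 = 752260 ≡ 1220 (mod 2347)
1220 ≡ 1220 (mod 2347); signature holds.

passes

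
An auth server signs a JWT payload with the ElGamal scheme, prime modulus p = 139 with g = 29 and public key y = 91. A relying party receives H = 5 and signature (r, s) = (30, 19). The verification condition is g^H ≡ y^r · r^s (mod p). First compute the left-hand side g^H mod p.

31

29^2 = 841 ≡ 7
29^4 ≡ 7^2 = 49
5 = 4 + 1, so 29^5 ≡ 49·29 ≡ 31 (mod 139)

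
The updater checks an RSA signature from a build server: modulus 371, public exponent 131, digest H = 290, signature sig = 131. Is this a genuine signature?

sig^2 ≡ 131^2 = 17161 ≡ 95
sig^4 ≡ 95^2 = 9025 ≡ 121
sig^8 ≡ 121^2 = 14641 ≡ 172
sig^16 ≡ 172^2 = 29584 ≡ 275
sig^32 ≡ 275^2 = 75625 ≡ 312
sig^64 ≡ 312^2 = 97344 ≡ 142
sig^128 ≡ 142^2 = 20164 ≡ 130
131 = 128 + 2 + 1, so sig^131 ≡ 130·95·131 ≡ 290 (mod 371)
290 = H, so the signature checks out.

genuine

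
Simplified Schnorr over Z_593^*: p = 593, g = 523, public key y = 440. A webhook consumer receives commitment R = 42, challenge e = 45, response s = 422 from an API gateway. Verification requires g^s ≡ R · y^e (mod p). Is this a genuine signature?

g^s mod p:
523^422 mod 593 = 285
R · y^e mod p:
440^45 mod 593 = 512
42·512 = 21504 ≡ 156 (mod 593)
285 ≠ 156; the check fails.

forged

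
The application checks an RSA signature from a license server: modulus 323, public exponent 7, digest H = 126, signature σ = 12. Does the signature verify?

verifies

σ^2 ≡ 12^2 = 144
σ^4 ≡ 144^2 = 20736 ≡ 64
7 = 4 + 2 + 1, so σ^7 ≡ 64·144·12 ≡ 126 (mod 323)
126 = H, so the signature checks out.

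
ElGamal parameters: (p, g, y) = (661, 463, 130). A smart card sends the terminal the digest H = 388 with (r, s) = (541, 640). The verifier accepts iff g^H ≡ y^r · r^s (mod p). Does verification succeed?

Left side g^H mod p:
463^2 = 214369 ≡ 205
463^4 ≡ 205^2 = 42025 ≡ 382
463^8 ≡ 382^2 = 145924 ≡ 504
463^16 ≡ 504^2 = 254016 ≡ 192
463^32 ≡ 192^2 = 36864 ≡ 509
463^64 ≡ 509^2 = 259081 ≡ 630
463^128 ≡ 630^2 = 396900 ≡ 300
463^256 ≡ 300^2 = 90000 ≡ 104
388 = 256 + 128 + 4, so 463^388 ≡ 104·300·382 ≡ 570 (mod 661)
Right side y^r · r^s mod p:
130^2 = 16900 ≡ 375
130^4 ≡ 375^2 = 140625 ≡ 493
130^8 ≡ 493^2 = 243049 ≡ 462
130^16 ≡ 462^2 = 213444 ≡ 602
130^32 ≡ 602^2 = 362404 ≡ 176
130^64 ≡ 176^2 = 30976 ≡ 570
130^128 ≡ 570^2 = 324900 ≡ 349
130^256 ≡ 349^2 = 121801 ≡ 177
130^512 ≡ 177^2 = 31329 ≡ 262
541 = 512 + 16 + 8 + 4 + 1, so 130^541 ≡ 262·602·462·493·130 ≡ 138 (mod 661)
541^2 = 292681 ≡ 519
541^4 ≡ 519^2 = 269361 ≡ 334
541^8 ≡ 334^2 = 111556 ≡ 508
541^16 ≡ 508^2 = 258064 ≡ 274
541^32 ≡ 274^2 = 75076 ≡ 383
541^64 ≡ 383^2 = 146689 ≡ 608
541^128 ≡ 608^2 = 369664 ≡ 165
541^256 ≡ 165^2 = 27225 ≡ 124
541^512 ≡ 124^2 = 15376 ≡ 173
640 = 512 + 128, so 541^640 ≡ 173·165 ≡ 122 (mod 661)
138·122 = 16836 ≡ 311 (mod 661)
570 ≠ 311, so verification fails.

fails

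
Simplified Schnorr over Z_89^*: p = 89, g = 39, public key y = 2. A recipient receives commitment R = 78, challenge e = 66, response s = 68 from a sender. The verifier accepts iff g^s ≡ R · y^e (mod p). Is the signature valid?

invalid

g^s mod p:
39^2 = 1521 ≡ 8
39^4 ≡ 8^2 = 64
39^8 ≡ 64^2 = 4096 ≡ 2
39^16 ≡ 2^2 = 4
39^32 ≡ 4^2 = 16
39^64 ≡ 16^2 = 256 ≡ 78
68 = 64 + 4, so 39^68 ≡ 78·64 ≡ 8 (mod 89)
R · y^e mod p:
2^2 = 4
2^4 ≡ 4^2 = 16
2^8 ≡ 16^2 = 256 ≡ 78
2^16 ≡ 78^2 = 6084 ≡ 32
2^32 ≡ 32^2 = 1024 ≡ 45
2^64 ≡ 45^2 = 2025 ≡ 67
66 = 64 + 2, so 2^66 ≡ 67·4 ≡ 1 (mod 89)
78·1 = 78 ≡ 78 (mod 89)
8 ≠ 78; the check fails.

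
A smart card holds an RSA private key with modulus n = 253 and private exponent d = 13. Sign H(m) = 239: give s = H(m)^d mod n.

(H(m))^13 mod 253 = 127

127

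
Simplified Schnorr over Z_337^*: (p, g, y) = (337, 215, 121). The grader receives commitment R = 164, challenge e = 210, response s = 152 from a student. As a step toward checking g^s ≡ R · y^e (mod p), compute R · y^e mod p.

121^2 = 14641 ≡ 150
121^4 ≡ 150^2 = 22500 ≡ 258
121^8 ≡ 258^2 = 66564 ≡ 175
121^16 ≡ 175^2 = 30625 ≡ 295
121^32 ≡ 295^2 = 87025 ≡ 79
121^64 ≡ 79^2 = 6241 ≡ 175
121^128 ≡ 175^2 = 30625 ≡ 295
210 = 128 + 64 + 16 + 2, so 121^210 ≡ 295·175·295·150 ≡ 189 (mod 337)
R · y^e ≡ 164·189 = 30996 ≡ 329 (mod 337)

329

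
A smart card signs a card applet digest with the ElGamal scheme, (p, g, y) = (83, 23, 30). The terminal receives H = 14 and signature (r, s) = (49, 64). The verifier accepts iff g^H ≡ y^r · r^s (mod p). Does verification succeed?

Left side g^H mod p:
Squares mod 83: 23^1≡23, 23^2≡31, 23^4≡48, 23^8≡63
14 = 8 + 4 + 2, so 23^14 ≡ 63·48·31 ≡ 37 (mod 83)
Right side y^r · r^s mod p:
Squares mod 83: 30^1≡30, 30^2≡70, 30^4≡3, 30^8≡9, 30^16≡81, 30^32≡4
49 = 32 + 16 + 1, so 30^49 ≡ 4·81·30 ≡ 9 (mod 83)
Squares mod 83: 49^1≡49, 49^2≡77, 49^4≡36, 49^8≡51, 49^16≡28, 49^32≡37, 49^64≡41
49^64 ≡ 41 (mod 83)
9·41 = 369 ≡ 37 (mod 83)
37 ≡ 37 (mod 83), so the signature is genuine.

passes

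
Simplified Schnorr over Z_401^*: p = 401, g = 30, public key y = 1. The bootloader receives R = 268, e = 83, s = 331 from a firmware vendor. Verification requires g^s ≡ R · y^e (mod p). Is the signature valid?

g^s mod p:
Squares mod 401: 30^1≡30, 30^2≡98, 30^4≡381, 30^8≡400, 30^16≡1, 30^32≡1, 30^64≡1, 30^128≡1, 30^256≡1
331 = 256 + 64 + 8 + 2 + 1, so 30^331 ≡ 1·1·400·98·30 ≡ 268 (mod 401)
R · y^e mod p:
Squares mod 401: 1^1≡1, 1^2≡1, 1^4≡1, 1^8≡1, 1^16≡1, 1^32≡1, 1^64≡1
83 = 64 + 16 + 2 + 1, so 1^83 ≡ 1·1·1·1 ≡ 1 (mod 401)
268·1 = 268 ≡ 268 (mod 401)
268 ≡ 268 (mod 401); signature holds.

valid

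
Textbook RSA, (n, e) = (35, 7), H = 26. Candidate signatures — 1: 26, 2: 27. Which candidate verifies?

Candidate 1: 26^2 = 676 ≡ 11; 26^4 ≡ 11^2 = 121 ≡ 16; 7 = 4 + 2 + 1, so 26^7 ≡ 16·11·26 ≡ 26 (mod 35)
  → matches H = 26
Candidate 2: 27^2 = 729 ≡ 29; 27^4 ≡ 29^2 = 841 ≡ 1; 7 = 4 + 2 + 1, so 27^7 ≡ 1·29·27 ≡ 13 (mod 35)

1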